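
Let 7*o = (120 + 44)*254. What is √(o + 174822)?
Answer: √8857870/7 ≈ 425.17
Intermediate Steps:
o = 41656/7 (o = ((120 + 44)*254)/7 = (164*254)/7 = (⅐)*41656 = 41656/7 ≈ 5950.9)
√(o + 174822) = √(41656/7 + 174822) = √(1265410/7) = √8857870/7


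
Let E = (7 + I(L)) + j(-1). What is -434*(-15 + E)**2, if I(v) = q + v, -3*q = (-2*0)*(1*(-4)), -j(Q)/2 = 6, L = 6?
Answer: -85064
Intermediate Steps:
j(Q) = -12 (j(Q) = -2*6 = -12)
q = 0 (q = -(-2*0)*1*(-4)/3 = -0*(-4) = -1/3*0 = 0)
I(v) = v (I(v) = 0 + v = v)
E = 1 (E = (7 + 6) - 12 = 13 - 12 = 1)
-434*(-15 + E)**2 = -434*(-15 + 1)**2 = -434*(-14)**2 = -434*196 = -85064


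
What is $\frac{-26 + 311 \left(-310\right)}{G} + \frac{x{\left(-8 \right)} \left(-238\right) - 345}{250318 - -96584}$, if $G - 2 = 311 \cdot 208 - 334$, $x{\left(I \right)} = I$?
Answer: $- \frac{2779459189}{1860435426} \approx -1.494$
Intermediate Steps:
$G = 64356$ ($G = 2 + \left(311 \cdot 208 - 334\right) = 2 + \left(64688 - 334\right) = 2 + 64354 = 64356$)
$\frac{-26 + 311 \left(-310\right)}{G} + \frac{x{\left(-8 \right)} \left(-238\right) - 345}{250318 - -96584} = \frac{-26 + 311 \left(-310\right)}{64356} + \frac{\left(-8\right) \left(-238\right) - 345}{250318 - -96584} = \left(-26 - 96410\right) \frac{1}{64356} + \frac{1904 - 345}{250318 + 96584} = \left(-96436\right) \frac{1}{64356} + \frac{1559}{346902} = - \frac{24109}{16089} + 1559 \cdot \frac{1}{346902} = - \frac{24109}{16089} + \frac{1559}{346902} = - \frac{2779459189}{1860435426}$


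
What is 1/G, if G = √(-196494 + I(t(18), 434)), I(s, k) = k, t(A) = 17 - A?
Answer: -I*√49015/98030 ≈ -0.0022584*I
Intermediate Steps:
G = 2*I*√49015 (G = √(-196494 + 434) = √(-196060) = 2*I*√49015 ≈ 442.79*I)
1/G = 1/(2*I*√49015) = -I*√49015/98030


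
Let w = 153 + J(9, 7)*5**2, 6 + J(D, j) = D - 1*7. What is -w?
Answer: -53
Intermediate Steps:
J(D, j) = -13 + D (J(D, j) = -6 + (D - 1*7) = -6 + (D - 7) = -6 + (-7 + D) = -13 + D)
w = 53 (w = 153 + (-13 + 9)*5**2 = 153 - 4*25 = 153 - 100 = 53)
-w = -1*53 = -53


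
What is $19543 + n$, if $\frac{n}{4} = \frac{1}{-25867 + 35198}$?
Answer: $\frac{182355737}{9331} \approx 19543.0$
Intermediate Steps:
$n = \frac{4}{9331}$ ($n = \frac{4}{-25867 + 35198} = \frac{4}{9331} \approx 0.00042868$)
$19543 + n = 19543 + \frac{4}{9331} = \frac{182355737}{9331}$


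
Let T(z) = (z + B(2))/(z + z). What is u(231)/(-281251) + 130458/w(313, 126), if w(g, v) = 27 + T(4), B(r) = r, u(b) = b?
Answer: 48921915397/10406287 ≈ 4701.2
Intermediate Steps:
T(z) = (2 + z)/(2*z) (T(z) = (z + 2)/(z + z) = (2 + z)/((2*z)) = (2 + z)*(1/(2*z)) = (2 + z)/(2*z))
w(g, v) = 111/4 (w(g, v) = 27 + (½)*(2 + 4)/4 = 27 + (½)*(¼)*6 = 27 + ¾ = 111/4)
u(231)/(-281251) + 130458/w(313, 126) = 231/(-281251) + 130458/(111/4) = 231*(-1/281251) + 130458*(4/111) = -231/281251 + 173944/37 = 48921915397/10406287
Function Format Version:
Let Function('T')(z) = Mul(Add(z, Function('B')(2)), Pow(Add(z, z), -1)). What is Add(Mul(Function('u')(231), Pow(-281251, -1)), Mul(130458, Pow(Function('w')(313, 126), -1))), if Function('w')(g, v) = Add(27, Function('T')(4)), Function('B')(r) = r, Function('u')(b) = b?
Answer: Rational(48921915397, 10406287) ≈ 4701.2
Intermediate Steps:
Function('T')(z) = Mul(Rational(1, 2), Pow(z, -1), Add(2, z)) (Function('T')(z) = Mul(Add(z, 2), Pow(Add(z, z), -1)) = Mul(Add(2, z), Pow(Mul(2, z), -1)) = Mul(Add(2, z), Mul(Rational(1, 2), Pow(z, -1))) = Mul(Rational(1, 2), Pow(z, -1), Add(2, z)))
Function('w')(g, v) = Rational(111, 4) (Function('w')(g, v) = Add(27, Mul(Rational(1, 2), Pow(4, -1), Add(2, 4))) = Add(27, Mul(Rational(1, 2), Rational(1, 4), 6)) = Add(27, Rational(3, 4)) = Rational(111, 4))
Add(Mul(Function('u')(231), Pow(-281251, -1)), Mul(130458, Pow(Function('w')(313, 126), -1))) = Add(Mul(231, Pow(-281251, -1)), Mul(130458, Pow(Rational(111, 4), -1))) = Add(Mul(231, Rational(-1, 281251)), Mul(130458, Rational(4, 111))) = Add(Rational(-231, 281251), Rational(173944, 37)) = Rational(48921915397, 10406287)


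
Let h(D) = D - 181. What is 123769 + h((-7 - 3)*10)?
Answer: 123488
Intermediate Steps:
h(D) = -181 + D
123769 + h((-7 - 3)*10) = 123769 + (-181 + (-7 - 3)*10) = 123769 + (-181 - 10*10) = 123769 + (-181 - 100) = 123769 - 281 = 123488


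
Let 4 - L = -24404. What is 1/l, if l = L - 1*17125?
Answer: 1/7283 ≈ 0.00013731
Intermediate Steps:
L = 24408 (L = 4 - 1*(-24404) = 4 + 24404 = 24408)
l = 7283 (l = 24408 - 1*17125 = 24408 - 17125 = 7283)
1/l = 1/7283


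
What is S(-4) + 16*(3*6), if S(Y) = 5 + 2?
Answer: 295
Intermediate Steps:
S(Y) = 7
S(-4) + 16*(3*6) = 7 + 16*(3*6) = 7 + 16*18 = 7 + 288 = 295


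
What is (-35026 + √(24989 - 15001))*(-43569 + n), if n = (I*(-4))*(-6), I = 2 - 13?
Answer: 1535294658 - 87666*√2497 ≈ 1.5309e+9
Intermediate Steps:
I = -11
n = -264 (n = -11*(-4)*(-6) = 44*(-6) = -264)
(-35026 + √(24989 - 15001))*(-43569 + n) = (-35026 + √(24989 - 15001))*(-43569 - 264) = (-35026 + √9988)*(-43833) = (-35026 + 2*√2497)*(-43833) = 1535294658 - 87666*√2497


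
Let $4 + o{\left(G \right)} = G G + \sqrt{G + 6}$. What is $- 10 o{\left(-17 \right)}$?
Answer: $-2850 - 10 i \sqrt{11} \approx -2850.0 - 33.166 i$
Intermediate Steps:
$o{\left(G \right)} = -4 + G^{2} + \sqrt{6 + G}$ ($o{\left(G \right)} = -4 + \left(G G + \sqrt{G + 6}\right) = -4 + \left(G^{2} + \sqrt{6 + G}\right) = -4 + G^{2} + \sqrt{6 + G}$)
$- 10 o{\left(-17 \right)} = - 10 \left(-4 + \left(-17\right)^{2} + \sqrt{6 - 17}\right) = - 10 \left(-4 + 289 + \sqrt{-11}\right) = - 10 \left(-4 + 289 + i \sqrt{11}\right) = - 10 \left(285 + i \sqrt{11}\right) = -2850 - 10 i \sqrt{11}$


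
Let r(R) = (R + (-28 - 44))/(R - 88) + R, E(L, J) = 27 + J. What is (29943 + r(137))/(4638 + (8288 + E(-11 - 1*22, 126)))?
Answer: 1473985/640871 ≈ 2.3000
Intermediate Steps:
r(R) = R + (-72 + R)/(-88 + R) (r(R) = (R - 72)/(-88 + R) + R = (-72 + R)/(-88 + R) + R = R + (-72 + R)/(-88 + R))
(29943 + r(137))/(4638 + (8288 + E(-11 - 1*22, 126))) = (29943 + (-72 + 137² - 87*137)/(-88 + 137))/(4638 + (8288 + (27 + 126))) = (29943 + (-72 + 18769 - 11919)/49)/(4638 + (8288 + 153)) = (29943 + (1/49)*6778)/(4638 + 8441) = (29943 + 6778/49)/13079 = (1473985/49)*(1/13079) = 1473985/640871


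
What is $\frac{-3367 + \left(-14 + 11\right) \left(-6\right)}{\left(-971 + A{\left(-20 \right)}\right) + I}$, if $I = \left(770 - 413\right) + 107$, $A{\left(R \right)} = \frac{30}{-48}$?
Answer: $\frac{26792}{4061} \approx 6.5974$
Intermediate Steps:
$A{\left(R \right)} = - \frac{5}{8}$ ($A{\left(R \right)} = 30 \left(- \frac{1}{48}\right) = - \frac{5}{8}$)
$I = 464$ ($I = 357 + 107 = 464$)
$\frac{-3367 + \left(-14 + 11\right) \left(-6\right)}{\left(-971 + A{\left(-20 \right)}\right) + I} = \frac{-3367 + \left(-14 + 11\right) \left(-6\right)}{\left(-971 - \frac{5}{8}\right) + 464} = \frac{-3367 - -18}{- \frac{7773}{8} + 464} = \frac{-3367 + 18}{- \frac{4061}{8}} = \left(-3349\right) \left(- \frac{8}{4061}\right) = \frac{26792}{4061}$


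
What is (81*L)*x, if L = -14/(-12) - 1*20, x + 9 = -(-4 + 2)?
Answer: 21357/2 ≈ 10679.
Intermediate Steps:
x = -7 (x = -9 - (-4 + 2) = -9 - 1*(-2) = -9 + 2 = -7)
L = -113/6 (L = -14*(-1/12) - 20 = 7/6 - 20 = -113/6 ≈ -18.833)
(81*L)*x = (81*(-113/6))*(-7) = -3051/2*(-7) = 21357/2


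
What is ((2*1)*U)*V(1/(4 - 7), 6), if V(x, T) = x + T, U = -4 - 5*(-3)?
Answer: 374/3 ≈ 124.67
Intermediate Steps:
U = 11 (U = -4 + 15 = 11)
V(x, T) = T + x
((2*1)*U)*V(1/(4 - 7), 6) = ((2*1)*11)*(6 + 1/(4 - 7)) = (2*11)*(6 + 1/(-3)) = 22*(6 - ⅓) = 22*(17/3) = 374/3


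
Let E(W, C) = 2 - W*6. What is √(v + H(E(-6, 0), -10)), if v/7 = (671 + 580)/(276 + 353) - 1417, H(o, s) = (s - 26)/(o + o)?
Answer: I*√1414774282897/11951 ≈ 99.527*I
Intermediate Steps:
E(W, C) = 2 - 6*W
H(o, s) = (-26 + s)/(2*o) (H(o, s) = (-26 + s)/((2*o)) = (-26 + s)*(1/(2*o)) = (-26 + s)/(2*o))
v = -6230294/629 (v = 7*((671 + 580)/(276 + 353) - 1417) = 7*(1251/629 - 1417) = 7*(-890042/629) = -6230294/629 ≈ -9905.1)
√(v + H(E(-6, 0), -10)) = √(-6230294/629 + (-26 - 10)/(2*(2 - 6*(-6)))) = √(-6230294/629 + (½)*(-36)/(2 + 36)) = √(-6230294/629 + (½)*(-36)/38) = √(-6230294/629 + (½)*(1/38)*(-36)) = √(-6230294/629 - 9/19) = √(-118381247/11951) = I*√1414774282897/11951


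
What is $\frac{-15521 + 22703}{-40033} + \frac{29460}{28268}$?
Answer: $\frac{1835247}{2127167} \approx 0.86277$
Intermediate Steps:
$\frac{-15521 + 22703}{-40033} + \frac{29460}{28268} = 7182 \left(- \frac{1}{40033}\right) + 29460 \cdot \frac{1}{28268} = - \frac{54}{301} + \frac{7365}{7067} = \frac{1835247}{2127167}$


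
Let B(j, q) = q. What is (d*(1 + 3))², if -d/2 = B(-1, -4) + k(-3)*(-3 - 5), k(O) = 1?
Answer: 9216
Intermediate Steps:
d = 24 (d = -2*(-4 + 1*(-3 - 5)) = -2*(-4 + 1*(-8)) = -2*(-4 - 8) = -2*(-12) = 24)
(d*(1 + 3))² = (24*(1 + 3))² = (24*4)² = 96² = 9216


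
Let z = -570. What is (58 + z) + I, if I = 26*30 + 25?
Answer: 293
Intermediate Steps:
I = 805 (I = 780 + 25 = 805)
(58 + z) + I = (58 - 570) + 805 = -512 + 805 = 293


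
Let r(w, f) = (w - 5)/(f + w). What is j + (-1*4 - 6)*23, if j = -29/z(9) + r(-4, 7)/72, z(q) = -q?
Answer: -16331/72 ≈ -226.82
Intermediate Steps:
r(w, f) = (-5 + w)/(f + w)
j = 229/72 (j = -29/((-1*9)) + ((-5 - 4)/(7 - 4))/72 = -29/(-9) + (-9/3)*(1/72) = -29*(-1/9) + ((1/3)*(-9))*(1/72) = 29/9 - 3*1/72 = 29/9 - 1/24 = 229/72 ≈ 3.1806)
j + (-1*4 - 6)*23 = 229/72 + (-1*4 - 6)*23 = 229/72 + (-4 - 6)*23 = 229/72 - 10*23 = 229/72 - 230 = -16331/72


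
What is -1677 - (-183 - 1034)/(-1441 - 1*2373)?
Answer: -6397295/3814 ≈ -1677.3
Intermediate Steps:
-1677 - (-183 - 1034)/(-1441 - 1*2373) = -1677 - (-1217)/(-1441 - 2373) = -1677 - (-1217)/(-3814) = -1677 - (-1217)*(-1)/3814 = -1677 - 1*1217/3814 = -1677 - 1217/3814 = -6397295/3814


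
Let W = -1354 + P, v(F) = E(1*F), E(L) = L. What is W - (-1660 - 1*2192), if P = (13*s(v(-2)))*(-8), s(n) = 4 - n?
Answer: 1874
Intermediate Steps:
v(F) = F (v(F) = 1*F = F)
P = -624 (P = (13*(4 - 1*(-2)))*(-8) = (13*(4 + 2))*(-8) = (13*6)*(-8) = 78*(-8) = -624)
W = -1978 (W = -1354 - 624 = -1978)
W - (-1660 - 1*2192) = -1978 - (-1660 - 1*2192) = -1978 - (-1660 - 2192) = -1978 - 1*(-3852) = -1978 + 3852 = 1874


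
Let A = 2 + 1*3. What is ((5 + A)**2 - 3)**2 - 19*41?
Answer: 8630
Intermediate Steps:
A = 5 (A = 2 + 3 = 5)
((5 + A)**2 - 3)**2 - 19*41 = ((5 + 5)**2 - 3)**2 - 19*41 = (10**2 - 3)**2 - 779 = (100 - 3)**2 - 779 = 97**2 - 779 = 9409 - 779 = 8630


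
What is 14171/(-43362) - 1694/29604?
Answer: -20540563/53487027 ≈ -0.38403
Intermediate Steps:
14171/(-43362) - 1694/29604 = 14171*(-1/43362) - 1694*1/29604 = -14171/43362 - 847/14802 = -20540563/53487027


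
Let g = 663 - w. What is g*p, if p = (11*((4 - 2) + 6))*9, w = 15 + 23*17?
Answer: 203544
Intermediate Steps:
w = 406 (w = 15 + 391 = 406)
p = 792 (p = (11*(2 + 6))*9 = (11*8)*9 = 88*9 = 792)
g = 257 (g = 663 - 1*406 = 663 - 406 = 257)
g*p = 257*792 = 203544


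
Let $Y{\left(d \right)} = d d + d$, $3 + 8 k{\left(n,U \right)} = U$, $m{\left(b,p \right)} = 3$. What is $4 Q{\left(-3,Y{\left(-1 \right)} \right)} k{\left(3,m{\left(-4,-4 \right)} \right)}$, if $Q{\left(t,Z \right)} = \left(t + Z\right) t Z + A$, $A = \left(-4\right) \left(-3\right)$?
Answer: $0$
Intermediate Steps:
$k{\left(n,U \right)} = - \frac{3}{8} + \frac{U}{8}$
$Y{\left(d \right)} = d + d^{2}$ ($Y{\left(d \right)} = d^{2} + d = d + d^{2}$)
$A = 12$
$Q{\left(t,Z \right)} = 12 + Z t \left(Z + t\right)$ ($Q{\left(t,Z \right)} = \left(t + Z\right) t Z + 12 = \left(Z + t\right) t Z + 12 = t \left(Z + t\right) Z + 12 = Z t \left(Z + t\right) + 12 = 12 + Z t \left(Z + t\right)$)
$4 Q{\left(-3,Y{\left(-1 \right)} \right)} k{\left(3,m{\left(-4,-4 \right)} \right)} = 4 \left(12 + - (1 - 1) \left(-3\right)^{2} - 3 \left(- (1 - 1)\right)^{2}\right) \left(- \frac{3}{8} + \frac{1}{8} \cdot 3\right) = 4 \left(12 + \left(-1\right) 0 \cdot 9 - 3 \left(\left(-1\right) 0\right)^{2}\right) \left(- \frac{3}{8} + \frac{3}{8}\right) = 4 \left(12 + 0 \cdot 9 - 3 \cdot 0^{2}\right) 0 = 4 \left(12 + 0 - 0\right) 0 = 4 \left(12 + 0 + 0\right) 0 = 4 \cdot 12 \cdot 0 = 48 \cdot 0 = 0$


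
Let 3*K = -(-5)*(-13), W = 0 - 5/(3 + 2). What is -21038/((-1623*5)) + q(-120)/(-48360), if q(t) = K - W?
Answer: 3282469/1265940 ≈ 2.5929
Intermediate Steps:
W = -1 (W = 0 - 5/5 = 0 - 5*1/5 = 0 - 1 = -1)
K = -65/3 (K = (-(-5)*(-13))/3 = (-1*65)/3 = (1/3)*(-65) = -65/3 ≈ -21.667)
q(t) = -62/3 (q(t) = -65/3 - 1*(-1) = -65/3 + 1 = -62/3)
-21038/((-1623*5)) + q(-120)/(-48360) = -21038/((-1623*5)) - 62/3/(-48360) = -21038/(-8115) - 62/3*(-1/48360) = -21038*(-1/8115) + 1/2340 = 21038/8115 + 1/2340 = 3282469/1265940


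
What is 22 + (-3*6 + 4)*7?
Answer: -76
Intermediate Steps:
22 + (-3*6 + 4)*7 = 22 + (-18 + 4)*7 = 22 - 14*7 = 22 - 98 = -76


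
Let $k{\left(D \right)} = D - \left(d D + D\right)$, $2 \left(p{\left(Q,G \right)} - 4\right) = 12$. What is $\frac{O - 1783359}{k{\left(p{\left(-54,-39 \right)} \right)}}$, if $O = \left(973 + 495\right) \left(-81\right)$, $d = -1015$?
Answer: $- \frac{1902267}{10150} \approx -187.42$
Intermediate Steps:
$p{\left(Q,G \right)} = 10$ ($p{\left(Q,G \right)} = 4 + \frac{1}{2} \cdot 12 = 4 + 6 = 10$)
$O = -118908$ ($O = 1468 \left(-81\right) = -118908$)
$k{\left(D \right)} = 1015 D$ ($k{\left(D \right)} = D - \left(- 1015 D + D\right) = D - - 1014 D = D + 1014 D = 1015 D$)
$\frac{O - 1783359}{k{\left(p{\left(-54,-39 \right)} \right)}} = \frac{-118908 - 1783359}{1015 \cdot 10} = - \frac{1902267}{10150}$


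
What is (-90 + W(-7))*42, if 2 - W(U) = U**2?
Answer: -5754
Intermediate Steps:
W(U) = 2 - U**2
(-90 + W(-7))*42 = (-90 + (2 - 1*(-7)**2))*42 = (-90 + (2 - 1*49))*42 = (-90 + (2 - 49))*42 = (-90 - 47)*42 = -137*42 = -5754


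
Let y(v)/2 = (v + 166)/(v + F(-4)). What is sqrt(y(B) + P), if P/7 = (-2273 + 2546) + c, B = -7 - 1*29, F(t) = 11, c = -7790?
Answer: I*sqrt(1315735)/5 ≈ 229.41*I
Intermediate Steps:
B = -36 (B = -7 - 29 = -36)
P = -52619 (P = 7*((-2273 + 2546) - 7790) = 7*(273 - 7790) = 7*(-7517) = -52619)
y(v) = 2*(166 + v)/(11 + v) (y(v) = 2*((v + 166)/(v + 11)) = 2*((166 + v)/(11 + v)) = 2*(166 + v)/(11 + v))
sqrt(y(B) + P) = sqrt(2*(166 - 36)/(11 - 36) - 52619) = sqrt(2*130/(-25) - 52619) = sqrt(2*(-1/25)*130 - 52619) = sqrt(-52/5 - 52619) = sqrt(-263147/5) = I*sqrt(1315735)/5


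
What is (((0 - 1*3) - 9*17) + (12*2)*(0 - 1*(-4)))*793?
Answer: -47580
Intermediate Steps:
(((0 - 1*3) - 9*17) + (12*2)*(0 - 1*(-4)))*793 = (((0 - 3) - 153) + 24*(0 + 4))*793 = ((-3 - 153) + 24*4)*793 = (-156 + 96)*793 = -60*793 = -47580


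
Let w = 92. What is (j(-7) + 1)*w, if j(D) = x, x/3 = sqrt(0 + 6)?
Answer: 92 + 276*sqrt(6) ≈ 768.06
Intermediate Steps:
x = 3*sqrt(6) (x = 3*sqrt(0 + 6) = 3*sqrt(6) ≈ 7.3485)
j(D) = 3*sqrt(6)
(j(-7) + 1)*w = (3*sqrt(6) + 1)*92 = (1 + 3*sqrt(6))*92 = 92 + 276*sqrt(6)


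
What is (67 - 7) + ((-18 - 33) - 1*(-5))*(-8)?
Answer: 428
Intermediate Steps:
(67 - 7) + ((-18 - 33) - 1*(-5))*(-8) = 60 + (-51 + 5)*(-8) = 60 - 46*(-8) = 60 + 368 = 428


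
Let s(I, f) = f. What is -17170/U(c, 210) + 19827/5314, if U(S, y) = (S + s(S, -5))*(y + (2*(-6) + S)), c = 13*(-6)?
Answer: 14435915/2646372 ≈ 5.4550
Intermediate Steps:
c = -78
U(S, y) = (-5 + S)*(-12 + S + y) (U(S, y) = (S - 5)*(y + (2*(-6) + S)) = (-5 + S)*(y + (-12 + S)) = (-5 + S)*(-12 + S + y))
-17170/U(c, 210) + 19827/5314 = -17170/(60 + (-78)**2 - 17*(-78) - 5*210 - 78*210) + 19827/5314 = -17170/(60 + 6084 + 1326 - 1050 - 16380) + 19827*(1/5314) = -17170/(-9960) + 19827/5314 = -17170*(-1/9960) + 19827/5314 = 1717/996 + 19827/5314 = 14435915/2646372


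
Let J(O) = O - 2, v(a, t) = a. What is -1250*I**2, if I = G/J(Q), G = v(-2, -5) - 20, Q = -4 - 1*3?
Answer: -605000/81 ≈ -7469.1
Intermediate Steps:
Q = -7 (Q = -4 - 3 = -7)
G = -22 (G = -2 - 20 = -22)
J(O) = -2 + O
I = 22/9 (I = -22/(-2 - 7) = -22/(-9) = -22*(-1/9) = 22/9 ≈ 2.4444)
-1250*I**2 = -1250*(22/9)**2 = -1250*484/81 = -605000/81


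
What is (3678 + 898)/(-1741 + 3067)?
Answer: 176/51 ≈ 3.4510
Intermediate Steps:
(3678 + 898)/(-1741 + 3067) = 4576/1326 = 4576*(1/1326) = 176/51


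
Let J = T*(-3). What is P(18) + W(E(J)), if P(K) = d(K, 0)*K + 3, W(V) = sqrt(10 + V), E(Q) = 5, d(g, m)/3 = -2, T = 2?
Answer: -105 + sqrt(15) ≈ -101.13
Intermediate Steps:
d(g, m) = -6 (d(g, m) = 3*(-2) = -6)
J = -6 (J = 2*(-3) = -6)
P(K) = 3 - 6*K (P(K) = -6*K + 3 = 3 - 6*K)
P(18) + W(E(J)) = (3 - 6*18) + sqrt(10 + 5) = (3 - 108) + sqrt(15) = -105 + sqrt(15)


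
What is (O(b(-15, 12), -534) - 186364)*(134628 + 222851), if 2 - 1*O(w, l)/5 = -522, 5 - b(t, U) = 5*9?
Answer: -65684621376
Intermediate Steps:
b(t, U) = -40 (b(t, U) = 5 - 5*9 = 5 - 1*45 = 5 - 45 = -40)
O(w, l) = 2620 (O(w, l) = 10 - 5*(-522) = 10 + 2610 = 2620)
(O(b(-15, 12), -534) - 186364)*(134628 + 222851) = (2620 - 186364)*(134628 + 222851) = -183744*357479 = -65684621376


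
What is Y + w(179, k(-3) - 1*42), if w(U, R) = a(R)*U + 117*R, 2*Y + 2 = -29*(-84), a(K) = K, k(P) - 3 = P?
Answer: -11215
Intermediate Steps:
k(P) = 3 + P
Y = 1217 (Y = -1 + (-29*(-84))/2 = -1 + (½)*2436 = -1 + 1218 = 1217)
w(U, R) = 117*R + R*U (w(U, R) = R*U + 117*R = 117*R + R*U)
Y + w(179, k(-3) - 1*42) = 1217 + ((3 - 3) - 1*42)*(117 + 179) = 1217 + (0 - 42)*296 = 1217 - 42*296 = 1217 - 12432 = -11215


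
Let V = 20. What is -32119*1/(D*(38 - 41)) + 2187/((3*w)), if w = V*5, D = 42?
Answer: 1651877/6300 ≈ 262.20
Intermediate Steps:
w = 100 (w = 20*5 = 100)
-32119*1/(D*(38 - 41)) + 2187/((3*w)) = -32119*1/(42*(38 - 41)) + 2187/((3*100)) = -32119/(42*(-3)) + 2187/300 = -32119/(-126) + 2187*(1/300) = -32119*(-1/126) + 729/100 = 32119/126 + 729/100 = 1651877/6300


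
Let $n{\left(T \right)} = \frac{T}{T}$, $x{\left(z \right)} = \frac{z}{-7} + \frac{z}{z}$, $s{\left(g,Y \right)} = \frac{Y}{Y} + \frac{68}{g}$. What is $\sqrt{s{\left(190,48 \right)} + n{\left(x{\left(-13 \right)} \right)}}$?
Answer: $\frac{4 \sqrt{1330}}{95} \approx 1.5355$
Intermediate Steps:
$s{\left(g,Y \right)} = 1 + \frac{68}{g}$
$x{\left(z \right)} = 1 - \frac{z}{7}$ ($x{\left(z \right)} = z \left(- \frac{1}{7}\right) + 1 = - \frac{z}{7} + 1 = 1 - \frac{z}{7}$)
$n{\left(T \right)} = 1$
$\sqrt{s{\left(190,48 \right)} + n{\left(x{\left(-13 \right)} \right)}} = \sqrt{\frac{68 + 190}{190} + 1} = \sqrt{\frac{1}{190} \cdot 258 + 1} = \sqrt{\frac{129}{95} + 1} = \sqrt{\frac{224}{95}} = \frac{4 \sqrt{1330}}{95}$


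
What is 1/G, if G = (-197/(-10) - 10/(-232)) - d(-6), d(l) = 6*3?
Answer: 580/1011 ≈ 0.57369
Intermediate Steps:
d(l) = 18
G = 1011/580 (G = (-197/(-10) - 10/(-232)) - 1*18 = (-197*(-1/10) - 10*(-1/232)) - 18 = (197/10 + 5/116) - 18 = 11451/580 - 18 = 1011/580 ≈ 1.7431)
1/G = 1/(1011/580) = 580/1011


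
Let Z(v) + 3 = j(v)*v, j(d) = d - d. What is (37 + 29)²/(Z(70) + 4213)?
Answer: 2178/2105 ≈ 1.0347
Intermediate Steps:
j(d) = 0
Z(v) = -3 (Z(v) = -3 + 0*v = -3 + 0 = -3)
(37 + 29)²/(Z(70) + 4213) = (37 + 29)²/(-3 + 4213) = 66²/4210 = 4356*(1/4210) = 2178/2105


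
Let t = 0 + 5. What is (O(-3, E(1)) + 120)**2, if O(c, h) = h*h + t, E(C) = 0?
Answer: 15625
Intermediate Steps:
t = 5
O(c, h) = 5 + h**2 (O(c, h) = h*h + 5 = h**2 + 5 = 5 + h**2)
(O(-3, E(1)) + 120)**2 = ((5 + 0**2) + 120)**2 = ((5 + 0) + 120)**2 = (5 + 120)**2 = 125**2 = 15625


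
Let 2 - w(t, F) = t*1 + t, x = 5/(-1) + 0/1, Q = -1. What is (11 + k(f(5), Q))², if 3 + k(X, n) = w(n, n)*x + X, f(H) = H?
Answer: 49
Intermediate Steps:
x = -5 (x = 5*(-1) + 0*1 = -5 + 0 = -5)
w(t, F) = 2 - 2*t (w(t, F) = 2 - (t*1 + t) = 2 - (t + t) = 2 - 2*t)
k(X, n) = -13 + X + 10*n (k(X, n) = -3 + ((2 - 2*n)*(-5) + X) = -3 + ((-10 + 10*n) + X) = -3 + (-10 + X + 10*n) = -13 + X + 10*n)
(11 + k(f(5), Q))² = (11 + (-13 + 5 + 10*(-1)))² = (11 + (-13 + 5 - 10))² = (11 - 18)² = (-7)² = 49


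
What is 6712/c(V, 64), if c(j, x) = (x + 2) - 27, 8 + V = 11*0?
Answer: 6712/39 ≈ 172.10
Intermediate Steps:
V = -8 (V = -8 + 11*0 = -8 + 0 = -8)
c(j, x) = -25 + x (c(j, x) = (2 + x) - 27 = -25 + x)
6712/c(V, 64) = 6712/(-25 + 64) = 6712/39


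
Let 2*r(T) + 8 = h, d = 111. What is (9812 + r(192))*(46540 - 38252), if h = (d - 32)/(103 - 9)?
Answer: 3820732776/47 ≈ 8.1292e+7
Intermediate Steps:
h = 79/94 (h = (111 - 32)/(103 - 9) = 79/94 ≈ 0.84043)
r(T) = -673/188 (r(T) = -4 + (½)*(79/94) = -4 + 79/188 = -673/188)
(9812 + r(192))*(46540 - 38252) = (9812 - 673/188)*(46540 - 38252) = (1843983/188)*8288 = 3820732776/47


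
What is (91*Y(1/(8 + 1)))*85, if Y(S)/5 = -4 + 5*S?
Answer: -1198925/9 ≈ -1.3321e+5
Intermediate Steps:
Y(S) = -20 + 25*S (Y(S) = 5*(-4 + 5*S) = -20 + 25*S)
(91*Y(1/(8 + 1)))*85 = (91*(-20 + 25/(8 + 1)))*85 = (91*(-20 + 25/9))*85 = (91*(-155/9))*85 = -14105/9*85 = -1198925/9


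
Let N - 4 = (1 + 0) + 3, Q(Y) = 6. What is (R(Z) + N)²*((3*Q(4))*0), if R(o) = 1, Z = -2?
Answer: 0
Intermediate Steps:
N = 8 (N = 4 + ((1 + 0) + 3) = 4 + (1 + 3) = 4 + 4 = 8)
(R(Z) + N)²*((3*Q(4))*0) = (1 + 8)²*((3*6)*0) = 9²*(18*0) = 81*0 = 0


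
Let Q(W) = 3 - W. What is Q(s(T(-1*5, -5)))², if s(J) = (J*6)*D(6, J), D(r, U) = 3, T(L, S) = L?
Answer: 8649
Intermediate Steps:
s(J) = 18*J (s(J) = (J*6)*3 = (6*J)*3 = 18*J)
Q(s(T(-1*5, -5)))² = (3 - 18*(-1*5))² = (3 - 18*(-5))² = (3 - 1*(-90))² = (3 + 90)² = 93² = 8649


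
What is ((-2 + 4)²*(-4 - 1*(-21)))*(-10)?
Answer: -680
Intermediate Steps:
((-2 + 4)²*(-4 - 1*(-21)))*(-10) = (2²*(-4 + 21))*(-10) = (4*17)*(-10) = 68*(-10) = -680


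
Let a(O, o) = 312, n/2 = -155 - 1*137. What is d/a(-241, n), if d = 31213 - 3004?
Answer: 9403/104 ≈ 90.413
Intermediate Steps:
n = -584 (n = 2*(-155 - 1*137) = 2*(-155 - 137) = 2*(-292) = -584)
d = 28209
d/a(-241, n) = 28209/312 = 28209*(1/312) = 9403/104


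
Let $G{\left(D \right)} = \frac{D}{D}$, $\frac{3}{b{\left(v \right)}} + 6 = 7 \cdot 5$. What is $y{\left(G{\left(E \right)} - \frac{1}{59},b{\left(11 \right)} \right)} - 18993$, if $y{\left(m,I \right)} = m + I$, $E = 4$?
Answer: $- \frac{32495164}{1711} \approx -18992.0$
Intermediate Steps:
$b{\left(v \right)} = \frac{3}{29}$ ($b{\left(v \right)} = \frac{3}{-6 + 7 \cdot 5} = \frac{3}{-6 + 35} = \frac{3}{29}$)
$G{\left(D \right)} = 1$
$y{\left(m,I \right)} = I + m$
$y{\left(G{\left(E \right)} - \frac{1}{59},b{\left(11 \right)} \right)} - 18993 = \left(\frac{3}{29} + \left(1 - \frac{1}{59}\right)\right) - 18993 = \left(\frac{3}{29} + \frac{58}{59}\right) - 18993 = \frac{1859}{1711} - 18993 = - \frac{32495164}{1711}$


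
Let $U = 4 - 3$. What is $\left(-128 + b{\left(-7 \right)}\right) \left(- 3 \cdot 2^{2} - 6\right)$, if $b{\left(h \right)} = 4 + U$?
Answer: $2214$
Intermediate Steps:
$U = 1$
$b{\left(h \right)} = 5$ ($b{\left(h \right)} = 4 + 1 = 5$)
$\left(-128 + b{\left(-7 \right)}\right) \left(- 3 \cdot 2^{2} - 6\right) = \left(-128 + 5\right) \left(- 3 \cdot 2^{2} - 6\right) = - 123 \left(\left(-3\right) 4 - 6\right) = - 123 \left(-12 - 6\right) = \left(-123\right) \left(-18\right) = 2214$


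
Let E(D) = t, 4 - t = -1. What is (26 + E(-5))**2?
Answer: 961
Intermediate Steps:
t = 5 (t = 4 - 1*(-1) = 4 + 1 = 5)
E(D) = 5
(26 + E(-5))**2 = (26 + 5)**2 = 31**2 = 961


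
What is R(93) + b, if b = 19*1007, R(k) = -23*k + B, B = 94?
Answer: 17088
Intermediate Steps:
R(k) = 94 - 23*k (R(k) = -23*k + 94 = 94 - 23*k)
b = 19133
R(93) + b = (94 - 23*93) + 19133 = (94 - 2139) + 19133 = -2045 + 19133 = 17088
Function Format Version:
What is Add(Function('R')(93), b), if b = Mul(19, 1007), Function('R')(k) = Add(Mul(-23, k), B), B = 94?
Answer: 17088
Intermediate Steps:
Function('R')(k) = Add(94, Mul(-23, k)) (Function('R')(k) = Add(Mul(-23, k), 94) = Add(94, Mul(-23, k)))
b = 19133
Add(Function('R')(93), b) = Add(Add(94, Mul(-23, 93)), 19133) = Add(Add(94, -2139), 19133) = Add(-2045, 19133) = 17088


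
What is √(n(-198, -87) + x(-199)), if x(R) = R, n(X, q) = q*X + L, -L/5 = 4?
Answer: √17007 ≈ 130.41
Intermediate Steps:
L = -20 (L = -5*4 = -20)
n(X, q) = -20 + X*q (n(X, q) = q*X - 20 = X*q - 20 = -20 + X*q)
√(n(-198, -87) + x(-199)) = √((-20 - 198*(-87)) - 199) = √((-20 + 17226) - 199) = √(17206 - 199) = √17007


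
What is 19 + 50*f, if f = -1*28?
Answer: -1381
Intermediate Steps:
f = -28
19 + 50*f = 19 + 50*(-28) = 19 - 1400 = -1381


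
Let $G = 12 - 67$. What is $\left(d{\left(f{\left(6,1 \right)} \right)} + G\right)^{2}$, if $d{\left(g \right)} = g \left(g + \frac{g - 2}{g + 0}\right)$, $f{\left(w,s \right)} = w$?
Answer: $225$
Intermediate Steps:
$G = -55$ ($G = 12 - 67 = -55$)
$d{\left(g \right)} = g \left(g + \frac{-2 + g}{g}\right)$
$\left(d{\left(f{\left(6,1 \right)} \right)} + G\right)^{2} = \left(\left(-2 + 6 + 6^{2}\right) - 55\right)^{2} = \left(\left(-2 + 6 + 36\right) - 55\right)^{2} = \left(40 - 55\right)^{2} = \left(-15\right)^{2} = 225$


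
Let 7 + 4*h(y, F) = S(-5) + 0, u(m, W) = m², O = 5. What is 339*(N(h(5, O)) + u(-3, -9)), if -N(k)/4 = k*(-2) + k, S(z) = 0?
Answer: 678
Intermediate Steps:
h(y, F) = -7/4 (h(y, F) = -7/4 + (0 + 0)/4 = -7/4 + (¼)*0 = -7/4 + 0 = -7/4)
N(k) = 4*k (N(k) = -4*(k*(-2) + k) = -4*(-2*k + k) = -(-4)*k = 4*k)
339*(N(h(5, O)) + u(-3, -9)) = 339*(4*(-7/4) + (-3)²) = 339*(-7 + 9) = 339*2 = 678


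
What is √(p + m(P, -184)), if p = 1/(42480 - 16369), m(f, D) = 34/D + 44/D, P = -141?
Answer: I*√611505285061/1201106 ≈ 0.65106*I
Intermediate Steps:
m(f, D) = 78/D
p = 1/26111 ≈ 3.8298e-5
√(p + m(P, -184)) = √(1/26111 + 78/(-184)) = √(1/26111 + 78*(-1/184)) = √(1/26111 - 39/92) = √(-1018237/2402212) = I*√611505285061/1201106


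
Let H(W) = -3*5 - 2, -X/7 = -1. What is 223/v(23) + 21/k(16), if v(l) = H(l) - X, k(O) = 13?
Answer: -2395/312 ≈ -7.6763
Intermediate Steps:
X = 7 (X = -7*(-1) = 7)
H(W) = -17 (H(W) = -15 - 2 = -17)
v(l) = -24 (v(l) = -17 - 1*7 = -17 - 7 = -24)
223/v(23) + 21/k(16) = 223/(-24) + 21/13 = 223*(-1/24) + 21*(1/13) = -223/24 + 21/13 = -2395/312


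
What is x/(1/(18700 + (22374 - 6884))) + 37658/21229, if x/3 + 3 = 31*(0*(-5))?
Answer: -6532337932/21229 ≈ -3.0771e+5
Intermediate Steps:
x = -9 (x = -9 + 3*(31*(0*(-5))) = -9 + 3*(31*0) = -9 + 3*0 = -9 + 0 = -9)
x/(1/(18700 + (22374 - 6884))) + 37658/21229 = -9/(1/(18700 + (22374 - 6884))) + 37658/21229 = -9/(1/(18700 + 15490)) + 37658*(1/21229) = -9/(1/34190) + 37658/21229 = -9/1/34190 + 37658/21229 = -9*34190 + 37658/21229 = -307710 + 37658/21229 = -6532337932/21229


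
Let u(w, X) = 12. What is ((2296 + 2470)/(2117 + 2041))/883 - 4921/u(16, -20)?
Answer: -3011243867/7343028 ≈ -410.08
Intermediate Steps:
((2296 + 2470)/(2117 + 2041))/883 - 4921/u(16, -20) = ((2296 + 2470)/(2117 + 2041))/883 - 4921/12 = (4766/4158)*(1/883) - 4921*1/12 = (4766*(1/4158))*(1/883) - 4921/12 = (2383/2079)*(1/883) - 4921/12 = 2383/1835757 - 4921/12 = -3011243867/7343028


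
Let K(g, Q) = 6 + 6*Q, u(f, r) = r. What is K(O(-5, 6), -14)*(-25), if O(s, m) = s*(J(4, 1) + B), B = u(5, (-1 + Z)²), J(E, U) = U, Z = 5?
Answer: 1950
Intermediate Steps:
B = 16 (B = (-1 + 5)² = 4² = 16)
O(s, m) = 17*s (O(s, m) = s*(1 + 16) = s*17 = 17*s)
K(O(-5, 6), -14)*(-25) = (6 + 6*(-14))*(-25) = (6 - 84)*(-25) = -78*(-25) = 1950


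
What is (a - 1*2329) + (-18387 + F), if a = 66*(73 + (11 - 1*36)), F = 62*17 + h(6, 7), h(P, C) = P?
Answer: -16488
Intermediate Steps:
F = 1060 (F = 62*17 + 6 = 1054 + 6 = 1060)
a = 3168 (a = 66*(73 + (11 - 36)) = 66*(73 - 25) = 66*48 = 3168)
(a - 1*2329) + (-18387 + F) = (3168 - 1*2329) + (-18387 + 1060) = (3168 - 2329) - 17327 = 839 - 17327 = -16488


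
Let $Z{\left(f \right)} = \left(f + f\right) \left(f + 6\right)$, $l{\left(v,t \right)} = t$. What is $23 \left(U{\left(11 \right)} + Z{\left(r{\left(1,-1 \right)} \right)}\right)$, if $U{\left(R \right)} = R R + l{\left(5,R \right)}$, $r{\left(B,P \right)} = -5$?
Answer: $2806$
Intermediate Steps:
$Z{\left(f \right)} = 2 f \left(6 + f\right)$
$U{\left(R \right)} = R + R^{2}$ ($U{\left(R \right)} = R R + R = R^{2} + R = R + R^{2}$)
$23 \left(U{\left(11 \right)} + Z{\left(r{\left(1,-1 \right)} \right)}\right) = 23 \left(11 \left(1 + 11\right) + 2 \left(-5\right) \left(6 - 5\right)\right) = 23 \left(11 \cdot 12 + 2 \left(-5\right) 1\right) = 23 \left(132 - 10\right) = 23 \cdot 122 = 2806$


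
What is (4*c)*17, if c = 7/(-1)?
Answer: -476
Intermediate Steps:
c = -7 (c = 7*(-1) = -7)
(4*c)*17 = (4*(-7))*17 = -28*17 = -476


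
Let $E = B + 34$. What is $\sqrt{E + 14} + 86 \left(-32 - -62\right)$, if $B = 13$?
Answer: $2580 + \sqrt{61} \approx 2587.8$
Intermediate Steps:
$E = 47$ ($E = 13 + 34 = 47$)
$\sqrt{E + 14} + 86 \left(-32 - -62\right) = \sqrt{47 + 14} + 86 \left(-32 - -62\right) = \sqrt{61} + 86 \left(-32 + 62\right) = \sqrt{61} + 86 \cdot 30 = \sqrt{61} + 2580 = 2580 + \sqrt{61}$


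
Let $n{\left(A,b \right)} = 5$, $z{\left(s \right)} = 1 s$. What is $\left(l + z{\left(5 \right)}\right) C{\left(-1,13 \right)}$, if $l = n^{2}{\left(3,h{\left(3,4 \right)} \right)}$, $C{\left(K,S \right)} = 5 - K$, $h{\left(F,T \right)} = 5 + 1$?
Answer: $180$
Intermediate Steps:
$z{\left(s \right)} = s$
$h{\left(F,T \right)} = 6$
$l = 25$ ($l = 5^{2} = 25$)
$\left(l + z{\left(5 \right)}\right) C{\left(-1,13 \right)} = \left(25 + 5\right) \left(5 - -1\right) = 30 \left(5 + 1\right) = 30 \cdot 6 = 180$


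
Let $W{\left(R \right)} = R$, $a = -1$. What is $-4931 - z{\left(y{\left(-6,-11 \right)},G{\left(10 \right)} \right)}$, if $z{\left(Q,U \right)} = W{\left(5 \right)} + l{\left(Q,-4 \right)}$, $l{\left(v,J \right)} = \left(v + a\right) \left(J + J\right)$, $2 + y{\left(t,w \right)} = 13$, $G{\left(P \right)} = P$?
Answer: $-4856$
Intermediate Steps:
$y{\left(t,w \right)} = 11$ ($y{\left(t,w \right)} = -2 + 13 = 11$)
$l{\left(v,J \right)} = 2 J \left(-1 + v\right)$ ($l{\left(v,J \right)} = \left(v - 1\right) \left(J + J\right) = \left(-1 + v\right) 2 J = 2 J \left(-1 + v\right)$)
$z{\left(Q,U \right)} = 13 - 8 Q$ ($z{\left(Q,U \right)} = 5 + 2 \left(-4\right) \left(-1 + Q\right) = 5 - \left(-8 + 8 Q\right) = 13 - 8 Q$)
$-4931 - z{\left(y{\left(-6,-11 \right)},G{\left(10 \right)} \right)} = -4931 - \left(13 - 88\right) = -4931 - -75 = -4931 + 75 = -4856$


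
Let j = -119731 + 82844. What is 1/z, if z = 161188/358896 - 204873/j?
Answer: 3309649188/19868460491 ≈ 0.16658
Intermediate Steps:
j = -36887
z = 19868460491/3309649188 (z = 161188/358896 - 204873/(-36887) = 161188*(1/358896) - 204873*(-1/36887) = 40297/89724 + 204873/36887 = 19868460491/3309649188 ≈ 6.0032)
1/z = 1/(19868460491/3309649188) = 3309649188/19868460491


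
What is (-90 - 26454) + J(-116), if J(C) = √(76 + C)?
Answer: -26544 + 2*I*√10 ≈ -26544.0 + 6.3246*I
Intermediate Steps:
(-90 - 26454) + J(-116) = (-90 - 26454) + √(76 - 116) = -26544 + √(-40) = -26544 + 2*I*√10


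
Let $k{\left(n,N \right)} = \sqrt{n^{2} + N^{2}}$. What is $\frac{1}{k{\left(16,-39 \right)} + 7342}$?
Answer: $\frac{7342}{53903187} - \frac{\sqrt{1777}}{53903187} \approx 0.00013543$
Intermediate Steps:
$k{\left(n,N \right)} = \sqrt{N^{2} + n^{2}}$
$\frac{1}{k{\left(16,-39 \right)} + 7342} = \frac{1}{\sqrt{\left(-39\right)^{2} + 16^{2}} + 7342} = \frac{1}{\sqrt{1521 + 256} + 7342} = \frac{1}{\sqrt{1777} + 7342} = \frac{1}{7342 + \sqrt{1777}}$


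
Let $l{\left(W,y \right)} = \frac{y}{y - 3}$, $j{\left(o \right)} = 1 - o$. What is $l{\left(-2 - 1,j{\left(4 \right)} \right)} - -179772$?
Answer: $\frac{359545}{2} \approx 1.7977 \cdot 10^{5}$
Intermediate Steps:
$l{\left(W,y \right)} = \frac{y}{-3 + y}$
$l{\left(-2 - 1,j{\left(4 \right)} \right)} - -179772 = \frac{1 - 4}{-3 + \left(1 - 4\right)} - -179772 = \frac{1 - 4}{-3 + \left(1 - 4\right)} + 179772 = - \frac{3}{-3 - 3} + 179772 = - \frac{3}{-6} + 179772 = \left(-3\right) \left(- \frac{1}{6}\right) + 179772 = \frac{1}{2} + 179772 = \frac{359545}{2}$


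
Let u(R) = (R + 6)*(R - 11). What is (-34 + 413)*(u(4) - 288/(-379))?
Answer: -26242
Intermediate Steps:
u(R) = (-11 + R)*(6 + R) (u(R) = (6 + R)*(-11 + R) = (-11 + R)*(6 + R))
(-34 + 413)*(u(4) - 288/(-379)) = (-34 + 413)*((-66 + 4² - 5*4) - 288/(-379)) = 379*((-66 + 16 - 20) - 288*(-1/379)) = 379*(-70 + 288/379) = 379*(-26242/379) = -26242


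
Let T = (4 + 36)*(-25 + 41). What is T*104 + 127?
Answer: 66687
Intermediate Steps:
T = 640 (T = 40*16 = 640)
T*104 + 127 = 640*104 + 127 = 66560 + 127 = 66687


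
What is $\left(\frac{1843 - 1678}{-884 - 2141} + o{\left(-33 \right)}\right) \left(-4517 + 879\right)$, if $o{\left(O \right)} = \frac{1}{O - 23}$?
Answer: $\frac{405637}{1540} \approx 263.4$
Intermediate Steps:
$o{\left(O \right)} = \frac{1}{-23 + O}$
$\left(\frac{1843 - 1678}{-884 - 2141} + o{\left(-33 \right)}\right) \left(-4517 + 879\right) = \left(\frac{1843 - 1678}{-884 - 2141} + \frac{1}{-23 - 33}\right) \left(-4517 + 879\right) = \left(\frac{165}{-3025} + \frac{1}{-56}\right) \left(-3638\right) = \left(165 \left(- \frac{1}{3025}\right) - \frac{1}{56}\right) \left(-3638\right) = \left(- \frac{3}{55} - \frac{1}{56}\right) \left(-3638\right) = \left(- \frac{223}{3080}\right) \left(-3638\right) = \frac{405637}{1540}$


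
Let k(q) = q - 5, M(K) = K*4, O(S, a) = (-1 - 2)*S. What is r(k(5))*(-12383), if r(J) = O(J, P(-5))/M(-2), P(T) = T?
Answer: 0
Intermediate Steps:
O(S, a) = -3*S
M(K) = 4*K
k(q) = -5 + q
r(J) = 3*J/8 (r(J) = (-3*J)/((4*(-2))) = -3*J/(-8) = -3*J*(-⅛) = 3*J/8)
r(k(5))*(-12383) = (3*(-5 + 5)/8)*(-12383) = ((3/8)*0)*(-12383) = 0*(-12383) = 0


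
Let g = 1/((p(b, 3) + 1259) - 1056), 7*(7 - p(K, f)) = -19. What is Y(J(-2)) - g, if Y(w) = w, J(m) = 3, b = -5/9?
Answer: 4460/1489 ≈ 2.9953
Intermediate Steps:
b = -5/9 (b = -5*1/9 = -5/9 ≈ -0.55556)
p(K, f) = 68/7 (p(K, f) = 7 - 1/7*(-19) = 7 + 19/7 = 68/7)
g = 7/1489 (g = 1/((68/7 + 1259) - 1056) = 1/(8881/7 - 1056) = 1/(1489/7) = 7/1489 ≈ 0.0047011)
Y(J(-2)) - g = 3 - 1*7/1489 = 3 - 7/1489 = 4460/1489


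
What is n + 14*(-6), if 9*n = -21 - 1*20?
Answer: -797/9 ≈ -88.556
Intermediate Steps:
n = -41/9 (n = (-21 - 1*20)/9 = (-21 - 20)/9 = (1/9)*(-41) = -41/9 ≈ -4.5556)
n + 14*(-6) = -41/9 + 14*(-6) = -41/9 - 84 = -797/9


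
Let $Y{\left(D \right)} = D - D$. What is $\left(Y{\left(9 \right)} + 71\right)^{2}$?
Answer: $5041$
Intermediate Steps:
$Y{\left(D \right)} = 0$
$\left(Y{\left(9 \right)} + 71\right)^{2} = \left(0 + 71\right)^{2} = 71^{2} = 5041$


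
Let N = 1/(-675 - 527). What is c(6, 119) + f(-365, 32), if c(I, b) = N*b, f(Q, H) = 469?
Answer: 563619/1202 ≈ 468.90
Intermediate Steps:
N = -1/1202 (N = 1/(-1202) = -1/1202 ≈ -0.00083195)
c(I, b) = -b/1202
c(6, 119) + f(-365, 32) = -1/1202*119 + 469 = -119/1202 + 469 = 563619/1202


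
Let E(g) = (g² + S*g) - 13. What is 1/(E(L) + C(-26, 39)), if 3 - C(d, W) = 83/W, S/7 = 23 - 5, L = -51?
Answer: -39/149648 ≈ -0.00026061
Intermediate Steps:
S = 126 (S = 7*(23 - 5) = 7*18 = 126)
E(g) = -13 + g² + 126*g (E(g) = (g² + 126*g) - 13 = -13 + g² + 126*g)
C(d, W) = 3 - 83/W
1/(E(L) + C(-26, 39)) = 1/((-13 + (-51)² + 126*(-51)) + (3 - 83/39)) = 1/((-13 + 2601 - 6426) + (3 - 83*1/39)) = 1/(-3838 + (3 - 83/39)) = 1/(-3838 + 34/39) = 1/(-149648/39) = -39/149648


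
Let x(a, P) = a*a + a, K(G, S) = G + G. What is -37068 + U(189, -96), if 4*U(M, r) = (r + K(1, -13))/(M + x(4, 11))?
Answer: -15494471/418 ≈ -37068.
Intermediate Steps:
K(G, S) = 2*G
x(a, P) = a + a² (x(a, P) = a² + a = a + a²)
U(M, r) = (2 + r)/(4*(20 + M)) (U(M, r) = ((r + 2*1)/(M + 4*(1 + 4)))/4 = ((r + 2)/(M + 4*5))/4 = ((2 + r)/(M + 20))/4 = ((2 + r)/(20 + M))/4 = (2 + r)/(4*(20 + M)))
-37068 + U(189, -96) = -37068 + (2 - 96)/(4*(20 + 189)) = -37068 + (¼)*(-94)/209 = -37068 + (¼)*(1/209)*(-94) = -37068 - 47/418 = -15494471/418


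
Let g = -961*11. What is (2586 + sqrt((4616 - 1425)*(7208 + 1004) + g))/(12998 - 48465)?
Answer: -2586/35467 - sqrt(26193921)/35467 ≈ -0.21722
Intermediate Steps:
g = -10571
(2586 + sqrt((4616 - 1425)*(7208 + 1004) + g))/(12998 - 48465) = (2586 + sqrt((4616 - 1425)*(7208 + 1004) - 10571))/(12998 - 48465) = (2586 + sqrt(3191*8212 - 10571))/(-35467) = (2586 + sqrt(26204492 - 10571))*(-1/35467) = (2586 + sqrt(26193921))*(-1/35467) = -2586/35467 - sqrt(26193921)/35467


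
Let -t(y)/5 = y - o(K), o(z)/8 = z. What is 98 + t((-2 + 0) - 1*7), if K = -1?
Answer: 103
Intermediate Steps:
o(z) = 8*z
t(y) = -40 - 5*y (t(y) = -5*(y - 8*(-1)) = -5*(y - 1*(-8)) = -5*(y + 8) = -5*(8 + y) = -40 - 5*y)
98 + t((-2 + 0) - 1*7) = 98 + (-40 - 5*((-2 + 0) - 1*7)) = 98 + (-40 - 5*(-2 - 7)) = 98 + (-40 - 5*(-9)) = 98 + (-40 + 45) = 98 + 5 = 103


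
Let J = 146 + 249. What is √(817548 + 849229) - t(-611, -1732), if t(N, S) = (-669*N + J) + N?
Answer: -408543 + √1666777 ≈ -4.0725e+5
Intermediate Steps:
J = 395
t(N, S) = 395 - 668*N (t(N, S) = (-669*N + 395) + N = (395 - 669*N) + N = 395 - 668*N)
√(817548 + 849229) - t(-611, -1732) = √(817548 + 849229) - (395 - 668*(-611)) = √1666777 - (395 + 408148) = √1666777 - 1*408543 = √1666777 - 408543 = -408543 + √1666777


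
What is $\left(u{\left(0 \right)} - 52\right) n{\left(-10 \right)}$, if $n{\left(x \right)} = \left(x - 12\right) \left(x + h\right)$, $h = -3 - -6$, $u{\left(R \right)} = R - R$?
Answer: $-8008$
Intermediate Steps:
$u{\left(R \right)} = 0$
$h = 3$ ($h = -3 + 6 = 3$)
$n{\left(x \right)} = \left(-12 + x\right) \left(3 + x\right)$ ($n{\left(x \right)} = \left(x - 12\right) \left(x + 3\right) = \left(-12 + x\right) \left(3 + x\right)$)
$\left(u{\left(0 \right)} - 52\right) n{\left(-10 \right)} = \left(0 - 52\right) \left(-36 + \left(-10\right)^{2} - -90\right) = - 52 \left(-36 + 100 + 90\right) = \left(-52\right) 154 = -8008$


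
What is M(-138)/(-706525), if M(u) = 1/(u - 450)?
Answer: 1/415436700 ≈ 2.4071e-9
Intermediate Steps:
M(u) = 1/(-450 + u)
M(-138)/(-706525) = 1/(-450 - 138*(-706525)) = -1/706525/(-588) = -1/588*(-1/706525) = 1/415436700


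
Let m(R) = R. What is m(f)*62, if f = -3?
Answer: -186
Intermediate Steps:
m(f)*62 = -3*62 = -186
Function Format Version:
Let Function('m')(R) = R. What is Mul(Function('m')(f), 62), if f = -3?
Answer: -186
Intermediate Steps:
Mul(Function('m')(f), 62) = Mul(-3, 62) = -186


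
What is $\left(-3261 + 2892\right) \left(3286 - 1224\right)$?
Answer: $-760878$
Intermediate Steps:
$\left(-3261 + 2892\right) \left(3286 - 1224\right) = - 369 \left(3286 - 1224\right) = \left(-369\right) 2062 = -760878$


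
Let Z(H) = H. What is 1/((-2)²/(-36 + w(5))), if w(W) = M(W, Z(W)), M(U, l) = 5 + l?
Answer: -13/2 ≈ -6.5000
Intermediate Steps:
w(W) = 5 + W
1/((-2)²/(-36 + w(5))) = 1/((-2)²/(-36 + (5 + 5))) = 1/(4/(-36 + 10)) = 1/(4/(-26)) = 1/(4*(-1/26)) = 1/(-2/13) = -13/2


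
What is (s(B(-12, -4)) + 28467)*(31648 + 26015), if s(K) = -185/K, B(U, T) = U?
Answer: 6569526369/4 ≈ 1.6424e+9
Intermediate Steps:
(s(B(-12, -4)) + 28467)*(31648 + 26015) = (-185/(-12) + 28467)*(31648 + 26015) = (-185*(-1/12) + 28467)*57663 = (185/12 + 28467)*57663 = (341789/12)*57663 = 6569526369/4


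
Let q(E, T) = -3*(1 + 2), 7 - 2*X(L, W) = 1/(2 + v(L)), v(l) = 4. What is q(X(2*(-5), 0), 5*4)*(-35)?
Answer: 315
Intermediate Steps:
X(L, W) = 41/12 (X(L, W) = 7/2 - 1/(2*(2 + 4)) = 7/2 - ½/6 = 7/2 - ½*⅙ = 7/2 - 1/12 = 41/12)
q(E, T) = -9 (q(E, T) = -3*3 = -9)
q(X(2*(-5), 0), 5*4)*(-35) = -9*(-35) = 315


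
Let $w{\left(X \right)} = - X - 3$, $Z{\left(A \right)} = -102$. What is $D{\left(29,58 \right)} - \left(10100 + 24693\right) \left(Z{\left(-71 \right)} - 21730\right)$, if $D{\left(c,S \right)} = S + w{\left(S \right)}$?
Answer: $759600773$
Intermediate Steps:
$w{\left(X \right)} = -3 - X$
$D{\left(c,S \right)} = -3$ ($D{\left(c,S \right)} = S - \left(3 + S\right) = -3$)
$D{\left(29,58 \right)} - \left(10100 + 24693\right) \left(Z{\left(-71 \right)} - 21730\right) = -3 - \left(10100 + 24693\right) \left(-102 - 21730\right) = -3 - 34793 \left(-21832\right) = -3 - -759600776 = -3 + 759600776 = 759600773$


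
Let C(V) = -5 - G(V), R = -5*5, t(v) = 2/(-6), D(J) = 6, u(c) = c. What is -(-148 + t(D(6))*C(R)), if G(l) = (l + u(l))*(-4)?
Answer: 239/3 ≈ 79.667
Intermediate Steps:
G(l) = -8*l (G(l) = (l + l)*(-4) = (2*l)*(-4) = -8*l)
t(v) = -1/3 (t(v) = 2*(-1/6) = -1/3)
R = -25
C(V) = -5 + 8*V (C(V) = -5 - (-8)*V = -5 + 8*V)
-(-148 + t(D(6))*C(R)) = -(-148 - (-5 + 8*(-25))/3) = -(-148 - (-5 - 200)/3) = -(-148 - 1/3*(-205)) = -(-148 + 205/3) = -1*(-239/3) = 239/3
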